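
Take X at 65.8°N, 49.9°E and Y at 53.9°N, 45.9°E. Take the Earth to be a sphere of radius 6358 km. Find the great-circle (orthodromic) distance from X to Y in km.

Haversine: a = sin²(Δφ/2)+cos φ₁ cos φ₂ sin²(Δλ/2) = 0.01104;  σ = 2·atan2(√a,√(1−a))
σ = 12.062° → d = Rσ = 6358·0.21053 = 1339 km

1339 km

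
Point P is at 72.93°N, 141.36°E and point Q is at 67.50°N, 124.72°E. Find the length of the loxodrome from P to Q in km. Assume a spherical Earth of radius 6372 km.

867 km

Δψ = ln[tan(π/4+φ₂/2)/tan(π/4+φ₁/2)] = -0.2817;  Δφ = -0.0948 rad,  Δλ = -0.2904 rad
q = Δφ/Δψ = 0.3364
d = R·√(Δφ² + q²Δλ²) = 6372·0.13611 = 867 km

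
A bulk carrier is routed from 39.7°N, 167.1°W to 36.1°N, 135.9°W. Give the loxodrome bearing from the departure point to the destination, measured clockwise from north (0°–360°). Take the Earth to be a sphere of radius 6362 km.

Δψ = ln[tan(π/4+φ₂/2)/tan(π/4+φ₁/2)] = -0.0797
Δλ = +0.5445 rad (taken the short way round)
course = atan2(Δλ, Δψ) = 98.32°

98.3°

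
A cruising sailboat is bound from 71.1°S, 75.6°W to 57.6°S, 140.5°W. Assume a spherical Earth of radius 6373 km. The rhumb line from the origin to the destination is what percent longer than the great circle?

4.6%

Great circle: σ = 0.5106 rad → d_gc = Rσ = 3254.3 km
Rhumb: Δφ = +0.2356, Δλ = -1.1327, Δψ = +0.5570, q = Δφ/Δψ = 0.4230 → d_rh = R√(Δφ²+q²Δλ²) = 3402.8 km
Excess = (3402.8 − 3254.3) / 3254.3 = 148.5 / 3254.3 = 4.56% ≈ 4.6%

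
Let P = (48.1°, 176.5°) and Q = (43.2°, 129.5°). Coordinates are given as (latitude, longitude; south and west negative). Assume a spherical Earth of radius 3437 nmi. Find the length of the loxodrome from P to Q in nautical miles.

1991 nmi

Rhumb course C = atan2(Δλ, Δψ) with Δψ = ln[tan(π/4+φ₂/2)/tan(π/4+φ₁/2)] = -0.1225, Δλ = -0.8203 → C = 261.51°
d = R·|Δφ| / |cos C| = 3437·0.08552 / 0.14765 = 1991 nmi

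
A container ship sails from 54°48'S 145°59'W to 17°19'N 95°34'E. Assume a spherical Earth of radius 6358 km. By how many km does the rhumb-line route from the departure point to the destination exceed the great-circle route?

548 km

Great circle: cos σ = sin φ₁ sin φ₂ + cos φ₁ cos φ₂ cos Δλ,  σ = 2.1006 rad → d_gc = 13355.8 km
Rhumb line: Δψ = +1.4551, q = Δφ/Δψ = 0.8650, d_rh = R√(Δφ²+q²Δλ²) = 13903.7 km
Excess = 13903.7 − 13355.8 = 547.9 ≈ 548 km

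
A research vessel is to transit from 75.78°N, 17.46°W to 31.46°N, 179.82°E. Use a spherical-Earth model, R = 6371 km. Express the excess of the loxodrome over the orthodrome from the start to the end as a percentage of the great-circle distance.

31.3%

Great circle: σ = 1.2600 rad → d_gc = Rσ = 8027.4 km
Rhumb: Δφ = -0.7735, Δλ = -2.8400, Δψ = -1.5026, q = Δφ/Δψ = 0.5148 → d_rh = R√(Δφ²+q²Δλ²) = 10537.8 km
Excess = (10537.8 − 8027.4) / 8027.4 = 2510.4 / 8027.4 = 31.27% ≈ 31.3%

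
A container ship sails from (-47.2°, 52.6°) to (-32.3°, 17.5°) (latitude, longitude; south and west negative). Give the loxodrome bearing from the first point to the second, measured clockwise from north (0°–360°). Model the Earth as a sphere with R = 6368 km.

299.1°

Δψ = ln[tan(π/4+φ₂/2)/tan(π/4+φ₁/2)] = +0.3405
Δλ = -0.6126 rad (taken the short way round)
course = atan2(Δλ, Δψ) = 299.07°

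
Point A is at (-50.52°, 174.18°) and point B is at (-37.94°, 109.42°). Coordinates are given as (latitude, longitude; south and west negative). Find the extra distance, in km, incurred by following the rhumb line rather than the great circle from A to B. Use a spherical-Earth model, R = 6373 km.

147 km

Great circle: cos σ = sin φ₁ sin φ₂ + cos φ₁ cos φ₂ cos Δλ,  σ = 0.8115 rad → d_gc = 5172.0 km
Rhumb line: Δψ = +0.3082, q = Δφ/Δψ = 0.7124, d_rh = R√(Δφ²+q²Δλ²) = 5318.6 km
Excess = 5318.6 − 5172.0 = 146.6 ≈ 147 km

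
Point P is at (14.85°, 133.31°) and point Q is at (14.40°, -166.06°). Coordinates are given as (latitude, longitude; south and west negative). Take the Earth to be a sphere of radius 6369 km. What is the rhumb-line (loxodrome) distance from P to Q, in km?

Δψ = ln[tan(π/4+φ₂/2)/tan(π/4+φ₁/2)] = -0.0081;  Δφ = -0.0079 rad,  Δλ = +1.0582 rad
q = Δφ/Δψ = 0.9676
d = R·√(Δφ² + q²Δλ²) = 6369·1.02393 = 6521 km

6521 km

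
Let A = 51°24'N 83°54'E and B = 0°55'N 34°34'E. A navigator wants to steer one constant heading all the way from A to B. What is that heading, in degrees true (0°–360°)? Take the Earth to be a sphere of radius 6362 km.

219.8°

Meridional parts: M(φ₁)=+1.0493, M(φ₂)=+0.0160 → ΔM = -1.0333;  Δλ = -0.8610 rad
tan C = Δλ / ΔM = +0.8333 → C = 219.80°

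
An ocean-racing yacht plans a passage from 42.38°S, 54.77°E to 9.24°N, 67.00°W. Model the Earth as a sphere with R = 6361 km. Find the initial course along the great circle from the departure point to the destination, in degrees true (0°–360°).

N = sin Δλ·cos φ₂ = -0.8391;  D = cos φ₁ sin φ₂ − sin φ₁ cos φ₂ cos Δλ = -0.2317
initial course = atan2(N, D) = 254.57°

254.6°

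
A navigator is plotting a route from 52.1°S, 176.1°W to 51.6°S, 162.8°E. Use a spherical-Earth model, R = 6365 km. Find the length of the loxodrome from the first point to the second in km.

Δψ = ln[tan(π/4+φ₂/2)/tan(π/4+φ₁/2)] = +0.0141;  Δφ = +0.0087 rad,  Δλ = -0.3683 rad
q = Δφ/Δψ = 0.6177
d = R·√(Δφ² + q²Δλ²) = 6365·0.22765 = 1449 km

1449 km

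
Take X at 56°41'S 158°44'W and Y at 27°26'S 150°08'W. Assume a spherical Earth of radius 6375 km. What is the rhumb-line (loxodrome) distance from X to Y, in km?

3327 km

Rhumb course C = atan2(Δλ, Δψ) with Δψ = ln[tan(π/4+φ₂/2)/tan(π/4+φ₁/2)] = +0.7083, Δλ = +0.1501 → C = 11.96°
d = R·|Δφ| / |cos C| = 6375·0.51051 / 0.97828 = 3327 km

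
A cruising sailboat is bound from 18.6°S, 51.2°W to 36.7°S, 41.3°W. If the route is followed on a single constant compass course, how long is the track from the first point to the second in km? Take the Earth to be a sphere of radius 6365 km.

2232 km

Rhumb course C = atan2(Δλ, Δψ) with Δψ = ln[tan(π/4+φ₂/2)/tan(π/4+φ₁/2)] = -0.3590, Δλ = +0.1728 → C = 154.30°
d = R·|Δφ| / |cos C| = 6365·0.31590 / 0.90104 = 2232 km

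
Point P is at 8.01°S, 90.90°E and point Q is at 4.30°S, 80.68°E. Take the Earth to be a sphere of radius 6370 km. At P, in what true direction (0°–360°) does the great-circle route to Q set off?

θ = atan2( sin Δλ·cos φ₂ ,  cos φ₁ sin φ₂ − sin φ₁ cos φ₂ cos Δλ )
  = atan2(-0.1769, +0.0625) = 289.46°

289.5°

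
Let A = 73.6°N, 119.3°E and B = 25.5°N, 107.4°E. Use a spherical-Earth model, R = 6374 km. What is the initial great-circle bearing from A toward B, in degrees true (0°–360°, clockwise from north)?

N = sin Δλ·cos φ₂ = -0.1861;  D = cos φ₁ sin φ₂ − sin φ₁ cos φ₂ cos Δλ = -0.7257
initial course = atan2(N, D) = 194.38°

194.4°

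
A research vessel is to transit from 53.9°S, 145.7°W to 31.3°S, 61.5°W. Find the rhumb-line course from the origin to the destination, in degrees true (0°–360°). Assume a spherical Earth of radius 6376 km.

Δψ = ln[tan(π/4+φ₂/2)/tan(π/4+φ₁/2)] = +0.5455
Δλ = +1.4696 rad (taken the short way round)
course = atan2(Δλ, Δψ) = 69.63°

69.6°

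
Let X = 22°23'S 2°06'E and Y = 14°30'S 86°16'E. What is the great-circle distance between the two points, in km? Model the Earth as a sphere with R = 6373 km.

cos σ = sin φ₁ sin φ₂ + cos φ₁ cos φ₂ cos Δλ
      = sin(-22.38°)sin(-14.50°) + cos(-22.38°)cos(-14.50°)cos(84.17°) = 0.1863
σ = 79.261° → d = Rσ = 6373·1.38337 = 8816 km

8816 km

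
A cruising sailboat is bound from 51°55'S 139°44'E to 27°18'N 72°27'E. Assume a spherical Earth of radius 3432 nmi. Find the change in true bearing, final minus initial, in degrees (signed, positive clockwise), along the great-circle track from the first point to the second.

+20.9°

At departure: θ₁ = atan2(sin Δλ cos φ₂, cos φ₁ sin φ₂ − sin φ₁ cos φ₂ cos Δλ) = 304.01°
At arrival: θ₂ = atan2(sin Δλ cos φ₁, −cos φ₂ sin φ₁ + sin φ₂ cos φ₁ cos Δλ) = 324.87°
Δθ = θ₂ − θ₁ = +20.9°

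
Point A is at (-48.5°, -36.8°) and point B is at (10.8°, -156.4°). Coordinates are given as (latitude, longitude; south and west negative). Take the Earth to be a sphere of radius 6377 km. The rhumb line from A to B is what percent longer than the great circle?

Great circle: σ = 2.0509 rad → d_gc = Rσ = 13078.4 km
Rhumb: Δφ = +1.0350, Δλ = -2.0874, Δψ = +1.1602, q = Δφ/Δψ = 0.8921 → d_rh = R√(Δφ²+q²Δλ²) = 13585.7 km
Excess = (13585.7 − 13078.4) / 13078.4 = 507.3 / 13078.4 = 3.88% ≈ 3.9%

3.9%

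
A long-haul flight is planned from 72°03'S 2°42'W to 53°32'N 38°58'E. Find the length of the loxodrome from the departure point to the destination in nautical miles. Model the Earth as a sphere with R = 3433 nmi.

7749 nmi

Rhumb course C = atan2(Δλ, Δψ) with Δψ = ln[tan(π/4+φ₂/2)/tan(π/4+φ₁/2)] = +2.9560, Δλ = +0.7272 → C = 13.82°
d = R·|Δφ| / |cos C| = 3433·2.19184 / 0.97105 = 7749 nmi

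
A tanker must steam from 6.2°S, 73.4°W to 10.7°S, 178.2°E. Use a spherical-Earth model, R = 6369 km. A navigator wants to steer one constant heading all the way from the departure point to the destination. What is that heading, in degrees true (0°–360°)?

Δψ = ln[tan(π/4+φ₂/2)/tan(π/4+φ₁/2)] = -0.0794
Δλ = -1.8919 rad (taken the short way round)
course = atan2(Δλ, Δψ) = 267.60°

267.6°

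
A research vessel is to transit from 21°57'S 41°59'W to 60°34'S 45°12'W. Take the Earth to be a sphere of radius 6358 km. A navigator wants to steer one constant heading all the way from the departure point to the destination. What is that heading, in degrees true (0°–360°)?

Meridional parts: M(φ₁)=-0.3928, M(φ₂)=-1.3369 → ΔM = -0.9441;  Δλ = -0.0561 rad
tan C = Δλ / ΔM = +0.0595 → C = 183.40°

183.4°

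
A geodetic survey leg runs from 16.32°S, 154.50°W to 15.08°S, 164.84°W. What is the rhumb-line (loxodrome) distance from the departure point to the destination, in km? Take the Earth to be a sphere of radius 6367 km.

1115 km

Rhumb course C = atan2(Δλ, Δψ) with Δψ = ln[tan(π/4+φ₂/2)/tan(π/4+φ₁/2)] = +0.0225, Δλ = -0.1805 → C = 277.10°
d = R·|Δφ| / |cos C| = 6367·0.02164 / 0.12362 = 1115 km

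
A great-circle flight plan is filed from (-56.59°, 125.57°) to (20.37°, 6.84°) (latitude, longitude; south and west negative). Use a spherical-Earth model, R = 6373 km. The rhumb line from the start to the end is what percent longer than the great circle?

Great circle: σ = 2.1397 rad → d_gc = Rσ = 13636.1 km
Rhumb: Δφ = +1.3432, Δλ = -2.0722, Δψ = +1.5669, q = Δφ/Δψ = 0.8573 → d_rh = R√(Δφ²+q²Δλ²) = 14193.2 km
Excess = (14193.2 − 13636.1) / 13636.1 = 557.1 / 13636.1 = 4.09% ≈ 4.1%

4.1%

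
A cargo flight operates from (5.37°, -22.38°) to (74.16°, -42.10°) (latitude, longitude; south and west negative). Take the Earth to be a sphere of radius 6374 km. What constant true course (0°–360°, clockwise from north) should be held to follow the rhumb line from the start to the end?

Δψ = ln[tan(π/4+φ₂/2)/tan(π/4+φ₁/2)] = +1.8786
Δλ = -0.3442 rad (taken the short way round)
course = atan2(Δλ, Δψ) = 349.62°

349.6°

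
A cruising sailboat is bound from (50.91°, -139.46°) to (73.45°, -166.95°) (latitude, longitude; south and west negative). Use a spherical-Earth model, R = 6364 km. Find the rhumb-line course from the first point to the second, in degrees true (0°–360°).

Δψ = ln[tan(π/4+φ₂/2)/tan(π/4+φ₁/2)] = +0.8924
Δλ = -0.4798 rad (taken the short way round)
course = atan2(Δλ, Δψ) = 331.73°

331.7°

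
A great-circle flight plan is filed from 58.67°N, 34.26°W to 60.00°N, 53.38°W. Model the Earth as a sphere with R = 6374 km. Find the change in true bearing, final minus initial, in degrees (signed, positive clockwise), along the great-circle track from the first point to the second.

At departure: θ₁ = atan2(sin Δλ cos φ₂, cos φ₁ sin φ₂ − sin φ₁ cos φ₂ cos Δλ) = 285.94°
At arrival: θ₂ = atan2(sin Δλ cos φ₁, −cos φ₂ sin φ₁ + sin φ₂ cos φ₁ cos Δλ) = 269.45°
Δθ = θ₂ − θ₁ = -16.5°

-16.5°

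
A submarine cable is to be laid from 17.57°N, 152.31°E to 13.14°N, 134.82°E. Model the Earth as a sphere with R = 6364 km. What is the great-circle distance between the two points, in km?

1936 km

cos σ = sin φ₁ sin φ₂ + cos φ₁ cos φ₂ cos Δλ
      = sin(17.57°)sin(13.14°) + cos(17.57°)cos(13.14°)cos(-17.49°) = 0.9541
σ = 17.428° → d = Rσ = 6364·0.30418 = 1936 km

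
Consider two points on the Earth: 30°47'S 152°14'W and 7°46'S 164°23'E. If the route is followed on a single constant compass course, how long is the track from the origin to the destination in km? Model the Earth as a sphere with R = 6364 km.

5184 km

Rhumb course C = atan2(Δλ, Δψ) with Δψ = ln[tan(π/4+φ₂/2)/tan(π/4+φ₁/2)] = +0.4292, Δλ = -0.7572 → C = 299.55°
d = R·|Δφ| / |cos C| = 6364·0.40172 / 0.49311 = 5184 km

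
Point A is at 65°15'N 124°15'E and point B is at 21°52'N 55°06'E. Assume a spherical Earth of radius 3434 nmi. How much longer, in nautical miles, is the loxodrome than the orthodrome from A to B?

Great circle: cos σ = sin φ₁ sin φ₂ + cos φ₁ cos φ₂ cos Δλ,  σ = 1.0741 rad → d_gc = 3688.5 nmi
Rhumb line: Δψ = -1.1256, q = Δφ/Δψ = 0.6727, d_rh = R√(Δφ²+q²Δλ²) = 3812.4 nmi
Excess = 3812.4 − 3688.5 = 123.9 ≈ 124 nmi

124 nmi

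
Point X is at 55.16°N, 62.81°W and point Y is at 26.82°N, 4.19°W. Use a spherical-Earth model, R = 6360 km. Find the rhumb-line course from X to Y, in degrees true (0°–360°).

123.3°

Meridional parts: M(φ₁)=+1.1591, M(φ₂)=+0.4862 → ΔM = -0.6729;  Δλ = +1.0231 rad
tan C = Δλ / ΔM = -1.5204 → C = 123.33°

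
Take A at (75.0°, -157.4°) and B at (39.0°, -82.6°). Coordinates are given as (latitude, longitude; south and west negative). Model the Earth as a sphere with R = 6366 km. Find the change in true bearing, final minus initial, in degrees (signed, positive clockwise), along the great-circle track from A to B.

+68.0°

Initial bearing θ₁ = atan2(sin Δλ cos φ₂, cos φ₁ sin φ₂ − sin φ₁ cos φ₂ cos Δλ) = 92.59°
Final bearing θ₂ = (initial bearing from the destination back to the start) + 180° = 160.57°
Δθ = θ₂ − θ₁ = +68.0°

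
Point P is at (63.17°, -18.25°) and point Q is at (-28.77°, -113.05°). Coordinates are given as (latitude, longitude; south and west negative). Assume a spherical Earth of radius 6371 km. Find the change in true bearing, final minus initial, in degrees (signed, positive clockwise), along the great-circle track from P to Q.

-49.7°

At departure: θ₁ = atan2(sin Δλ cos φ₂, cos φ₁ sin φ₂ − sin φ₁ cos φ₂ cos Δλ) = 260.14°
At arrival: θ₂ = atan2(sin Δλ cos φ₁, −cos φ₂ sin φ₁ + sin φ₂ cos φ₁ cos Δλ) = 210.48°
Δθ = θ₂ − θ₁ = -49.7°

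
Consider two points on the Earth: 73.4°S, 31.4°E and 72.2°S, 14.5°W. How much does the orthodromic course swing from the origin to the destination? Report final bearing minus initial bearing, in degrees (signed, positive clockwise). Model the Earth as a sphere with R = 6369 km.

Initial bearing θ₁ = atan2(sin Δλ cos φ₂, cos φ₁ sin φ₂ − sin φ₁ cos φ₂ cos Δλ) = 252.76°
Final bearing θ₂ = (initial bearing from the destination back to the start) + 180° = 296.81°
Δθ = θ₂ − θ₁ = +44.0°

+44.0°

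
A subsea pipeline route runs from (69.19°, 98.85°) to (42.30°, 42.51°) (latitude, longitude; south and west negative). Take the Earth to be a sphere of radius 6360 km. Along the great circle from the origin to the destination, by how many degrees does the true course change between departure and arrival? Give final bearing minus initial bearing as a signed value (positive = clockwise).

-48.9°

At departure: θ₁ = atan2(sin Δλ cos φ₂, cos φ₁ sin φ₂ − sin φ₁ cos φ₂ cos Δλ) = 256.83°
At arrival: θ₂ = atan2(sin Δλ cos φ₁, −cos φ₂ sin φ₁ + sin φ₂ cos φ₁ cos Δλ) = 207.88°
Δθ = θ₂ − θ₁ = -48.9°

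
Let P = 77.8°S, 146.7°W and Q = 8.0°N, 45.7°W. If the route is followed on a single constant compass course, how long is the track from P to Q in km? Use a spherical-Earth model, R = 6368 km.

11874 km

Rhumb course C = atan2(Δλ, Δψ) with Δψ = ln[tan(π/4+φ₂/2)/tan(π/4+φ₁/2)] = +2.3762, Δλ = +1.7628 → C = 36.57°
d = R·|Δφ| / |cos C| = 6368·1.49749 / 0.80313 = 11874 km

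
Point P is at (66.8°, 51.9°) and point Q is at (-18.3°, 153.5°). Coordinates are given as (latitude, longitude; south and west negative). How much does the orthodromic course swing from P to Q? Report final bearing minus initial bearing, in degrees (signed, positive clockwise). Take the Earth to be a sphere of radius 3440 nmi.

At departure: θ₁ = atan2(sin Δλ cos φ₂, cos φ₁ sin φ₂ − sin φ₁ cos φ₂ cos Δλ) = 86.81°
At arrival: θ₂ = atan2(sin Δλ cos φ₁, −cos φ₂ sin φ₁ + sin φ₂ cos φ₁ cos Δλ) = 155.53°
Δθ = θ₂ − θ₁ = +68.7°

+68.7°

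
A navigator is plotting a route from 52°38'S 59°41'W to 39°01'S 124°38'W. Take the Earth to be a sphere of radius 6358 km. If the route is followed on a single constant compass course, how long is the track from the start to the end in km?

5209 km

Δψ = ln[tan(π/4+φ₂/2)/tan(π/4+φ₁/2)] = +0.3436;  Δφ = +0.2377 rad,  Δλ = -1.1336 rad
q = Δφ/Δψ = 0.6917
d = R·√(Δφ² + q²Δλ²) = 6358·0.81933 = 5209 km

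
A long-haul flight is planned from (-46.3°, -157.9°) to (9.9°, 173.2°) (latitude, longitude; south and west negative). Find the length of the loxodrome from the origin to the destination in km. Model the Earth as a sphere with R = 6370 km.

6888 km

Δψ = ln[tan(π/4+φ₂/2)/tan(π/4+φ₁/2)] = +1.0875;  Δφ = +0.9809 rad,  Δλ = -0.5044 rad
q = Δφ/Δψ = 0.9020
d = R·√(Δφ² + q²Δλ²) = 6370·1.08125 = 6888 km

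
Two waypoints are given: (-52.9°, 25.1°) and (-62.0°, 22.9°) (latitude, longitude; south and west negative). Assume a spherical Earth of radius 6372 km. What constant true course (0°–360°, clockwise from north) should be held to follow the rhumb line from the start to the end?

Δψ = ln[tan(π/4+φ₂/2)/tan(π/4+φ₁/2)] = -0.2970
Δλ = -0.0384 rad (taken the short way round)
course = atan2(Δλ, Δψ) = 187.37°

187.4°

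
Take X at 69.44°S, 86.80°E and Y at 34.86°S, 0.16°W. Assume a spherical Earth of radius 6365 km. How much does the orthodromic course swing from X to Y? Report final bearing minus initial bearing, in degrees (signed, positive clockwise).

+76.2°

At departure: θ₁ = atan2(sin Δλ cos φ₂, cos φ₁ sin φ₂ − sin φ₁ cos φ₂ cos Δλ) = 258.95°
At arrival: θ₂ = atan2(sin Δλ cos φ₁, −cos φ₂ sin φ₁ + sin φ₂ cos φ₁ cos Δλ) = 335.16°
Δθ = θ₂ − θ₁ = +76.2°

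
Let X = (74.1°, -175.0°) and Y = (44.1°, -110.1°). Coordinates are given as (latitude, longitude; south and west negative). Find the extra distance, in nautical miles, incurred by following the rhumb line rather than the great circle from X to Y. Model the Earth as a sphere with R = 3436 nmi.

Great circle: cos σ = sin φ₁ sin φ₂ + cos φ₁ cos φ₂ cos Δλ,  σ = 0.7186 rad → d_gc = 2469.0 nmi
Rhumb line: Δψ = -1.1093, q = Δφ/Δψ = 0.4720, d_rh = R√(Δφ²+q²Δλ²) = 2571.3 nmi
Excess = 2571.3 − 2469.0 = 102.3 ≈ 102 nmi

102 nmi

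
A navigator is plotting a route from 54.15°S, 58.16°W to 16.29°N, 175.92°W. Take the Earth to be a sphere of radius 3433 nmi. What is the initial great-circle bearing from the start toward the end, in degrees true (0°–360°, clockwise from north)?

N = sin Δλ·cos φ₂ = -0.8494;  D = cos φ₁ sin φ₂ − sin φ₁ cos φ₂ cos Δλ = -0.1981
initial course = atan2(N, D) = 256.87°

256.9°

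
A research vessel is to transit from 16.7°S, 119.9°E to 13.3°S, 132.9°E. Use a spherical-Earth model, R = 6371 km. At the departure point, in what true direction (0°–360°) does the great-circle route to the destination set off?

N = sin Δλ·cos φ₂ = +0.2189;  D = cos φ₁ sin φ₂ − sin φ₁ cos φ₂ cos Δλ = +0.0521
initial course = atan2(N, D) = 76.60°

76.6°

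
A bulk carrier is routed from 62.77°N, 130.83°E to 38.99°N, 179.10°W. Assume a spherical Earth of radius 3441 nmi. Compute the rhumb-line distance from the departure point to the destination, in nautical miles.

Δψ = ln[tan(π/4+φ₂/2)/tan(π/4+φ₁/2)] = -0.6779;  Δφ = -0.4150 rad,  Δλ = +0.8739 rad
q = Δφ/Δψ = 0.6122
d = R·√(Δφ² + q²Δλ²) = 3441·0.67713 = 2330 nmi

2330 nmi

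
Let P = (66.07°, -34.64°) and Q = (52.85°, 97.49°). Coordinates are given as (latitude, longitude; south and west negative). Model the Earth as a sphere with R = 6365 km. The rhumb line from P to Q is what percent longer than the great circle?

Great circle: σ = 0.9713 rad → d_gc = Rσ = 6182.3 km
Rhumb: Δφ = -0.2307, Δλ = +2.3061, Δψ = -0.4611, q = Δφ/Δψ = 0.5004 → d_rh = R√(Δφ²+q²Δλ²) = 7490.9 km
Excess = (7490.9 − 6182.3) / 6182.3 = 1308.6 / 6182.3 = 21.17% ≈ 21.2%

21.2%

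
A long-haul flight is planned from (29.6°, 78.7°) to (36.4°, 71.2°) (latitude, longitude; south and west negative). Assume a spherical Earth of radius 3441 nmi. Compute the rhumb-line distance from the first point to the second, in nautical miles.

556 nmi

Δψ = ln[tan(π/4+φ₂/2)/tan(π/4+φ₁/2)] = +0.1417;  Δφ = +0.1187 rad,  Δλ = -0.1309 rad
q = Δφ/Δψ = 0.8378
d = R·√(Δφ² + q²Δλ²) = 3441·0.16159 = 556 nmi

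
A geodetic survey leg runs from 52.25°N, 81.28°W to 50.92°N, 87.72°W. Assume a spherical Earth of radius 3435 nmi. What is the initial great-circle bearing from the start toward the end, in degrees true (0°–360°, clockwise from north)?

N = sin Δλ·cos φ₂ = -0.0707;  D = cos φ₁ sin φ₂ − sin φ₁ cos φ₂ cos Δλ = -0.0201
initial course = atan2(N, D) = 254.16°

254.2°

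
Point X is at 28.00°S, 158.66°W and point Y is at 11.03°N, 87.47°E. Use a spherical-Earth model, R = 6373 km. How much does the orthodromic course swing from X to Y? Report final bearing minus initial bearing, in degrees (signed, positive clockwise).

At departure: θ₁ = atan2(sin Δλ cos φ₂, cos φ₁ sin φ₂ − sin φ₁ cos φ₂ cos Δλ) = 268.88°
At arrival: θ₂ = atan2(sin Δλ cos φ₁, −cos φ₂ sin φ₁ + sin φ₂ cos φ₁ cos Δλ) = 295.92°
Δθ = θ₂ − θ₁ = +27.0°

+27.0°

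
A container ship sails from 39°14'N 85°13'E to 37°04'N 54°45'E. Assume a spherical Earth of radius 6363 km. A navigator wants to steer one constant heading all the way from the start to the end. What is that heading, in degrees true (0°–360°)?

264.8°

Δψ = ln[tan(π/4+φ₂/2)/tan(π/4+φ₁/2)] = -0.0481
Δλ = -0.5317 rad (taken the short way round)
course = atan2(Δλ, Δψ) = 264.83°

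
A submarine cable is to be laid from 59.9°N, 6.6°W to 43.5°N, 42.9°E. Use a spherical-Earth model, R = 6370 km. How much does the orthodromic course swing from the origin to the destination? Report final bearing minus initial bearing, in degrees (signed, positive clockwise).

+40.2°

At departure: θ₁ = atan2(sin Δλ cos φ₂, cos φ₁ sin φ₂ − sin φ₁ cos φ₂ cos Δλ) = 96.45°
At arrival: θ₂ = atan2(sin Δλ cos φ₁, −cos φ₂ sin φ₁ + sin φ₂ cos φ₁ cos Δλ) = 136.61°
Δθ = θ₂ − θ₁ = +40.2°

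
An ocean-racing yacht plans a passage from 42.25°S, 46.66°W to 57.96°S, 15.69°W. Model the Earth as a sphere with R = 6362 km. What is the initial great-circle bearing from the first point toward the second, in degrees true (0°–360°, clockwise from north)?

θ = atan2( sin Δλ·cos φ₂ ,  cos φ₁ sin φ₂ − sin φ₁ cos φ₂ cos Δλ )
  = atan2(+0.2730, -0.3216) = 139.68°

139.7°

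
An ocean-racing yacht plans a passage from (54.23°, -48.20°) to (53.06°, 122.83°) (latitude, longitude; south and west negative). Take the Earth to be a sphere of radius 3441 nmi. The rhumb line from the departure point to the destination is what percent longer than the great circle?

Great circle: σ = 1.2645 rad → d_gc = Rσ = 4351.2 nmi
Rhumb: Δφ = -0.0204, Δλ = +2.9850, Δψ = -0.0345, q = Δφ/Δψ = 0.5927 → d_rh = R√(Δφ²+q²Δλ²) = 6088.7 nmi
Excess = (6088.7 − 4351.2) / 4351.2 = 1737.5 / 4351.2 = 39.93% ≈ 39.9%

39.9%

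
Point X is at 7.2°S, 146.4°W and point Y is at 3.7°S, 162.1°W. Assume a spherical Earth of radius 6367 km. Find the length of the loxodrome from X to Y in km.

1780 km

Δψ = ln[tan(π/4+φ₂/2)/tan(π/4+φ₁/2)] = +0.0614;  Δφ = +0.0611 rad,  Δλ = -0.2740 rad
q = Δφ/Δψ = 0.9953
d = R·√(Δφ² + q²Δλ²) = 6367·0.27949 = 1780 km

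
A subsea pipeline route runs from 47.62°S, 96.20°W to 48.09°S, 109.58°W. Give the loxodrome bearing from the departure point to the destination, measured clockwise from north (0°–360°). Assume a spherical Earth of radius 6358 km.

Meridional parts: M(φ₁)=-0.9476, M(φ₂)=-0.9598 → ΔM = -0.0122;  Δλ = -0.2335 rad
tan C = Δλ / ΔM = +19.1022 → C = 267.00°

267.0°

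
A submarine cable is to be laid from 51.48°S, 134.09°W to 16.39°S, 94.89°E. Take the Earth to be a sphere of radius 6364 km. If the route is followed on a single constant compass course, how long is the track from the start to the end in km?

12336 km

Rhumb course C = atan2(Δλ, Δψ) with Δψ = ln[tan(π/4+φ₂/2)/tan(π/4+φ₁/2)] = +0.7615, Δλ = -2.2867 → C = 288.42°
d = R·|Δφ| / |cos C| = 6364·0.61244 / 0.31594 = 12336 km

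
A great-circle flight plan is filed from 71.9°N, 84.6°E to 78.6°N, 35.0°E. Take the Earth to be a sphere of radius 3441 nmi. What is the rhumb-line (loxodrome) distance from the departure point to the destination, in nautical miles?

847 nmi

Δψ = ln[tan(π/4+φ₂/2)/tan(π/4+φ₁/2)] = +0.4674;  Δφ = +0.1169 rad,  Δλ = -0.8657 rad
q = Δφ/Δψ = 0.2502
d = R·√(Δφ² + q²Δλ²) = 3441·0.24615 = 847 nmi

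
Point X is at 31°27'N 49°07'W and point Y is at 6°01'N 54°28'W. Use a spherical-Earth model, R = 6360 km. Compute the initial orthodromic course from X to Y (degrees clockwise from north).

192.2°

N = sin Δλ·cos φ₂ = -0.0927;  D = cos φ₁ sin φ₂ − sin φ₁ cos φ₂ cos Δλ = -0.4272
initial course = atan2(N, D) = 192.25°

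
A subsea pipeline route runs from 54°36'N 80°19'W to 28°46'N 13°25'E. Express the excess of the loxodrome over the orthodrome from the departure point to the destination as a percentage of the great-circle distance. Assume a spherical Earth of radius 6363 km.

Great circle: σ = 1.2034 rad → d_gc = Rσ = 7657.1 km
Rhumb: Δφ = -0.4509, Δλ = +1.6360, Δψ = -0.6175, q = Δφ/Δψ = 0.7301 → d_rh = R√(Δφ²+q²Δλ²) = 8123.9 km
Excess = (8123.9 − 7657.1) / 7657.1 = 466.8 / 7657.1 = 6.10% ≈ 6.1%

6.1%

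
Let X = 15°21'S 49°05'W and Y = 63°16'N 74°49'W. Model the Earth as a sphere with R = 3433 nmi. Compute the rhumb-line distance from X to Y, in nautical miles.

Rhumb course C = atan2(Δλ, Δψ) with Δψ = ln[tan(π/4+φ₂/2)/tan(π/4+φ₁/2)] = +1.7083, Δλ = -0.4491 → C = 345.27°
d = R·|Δφ| / |cos C| = 3433·1.37212 / 0.96713 = 4871 nmi

4871 nmi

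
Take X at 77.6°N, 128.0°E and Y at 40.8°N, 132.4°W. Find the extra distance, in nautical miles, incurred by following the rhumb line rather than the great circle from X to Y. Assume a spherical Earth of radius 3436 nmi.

Great circle: cos σ = sin φ₁ sin φ₂ + cos φ₁ cos φ₂ cos Δλ,  σ = 0.9134 rad → d_gc = 3138.4 nmi
Rhumb line: Δψ = -1.4385, q = Δφ/Δψ = 0.4465, d_rh = R√(Δφ²+q²Δλ²) = 3461.6 nmi
Excess = 3461.6 − 3138.4 = 323.2 ≈ 323 nmi

323 nmi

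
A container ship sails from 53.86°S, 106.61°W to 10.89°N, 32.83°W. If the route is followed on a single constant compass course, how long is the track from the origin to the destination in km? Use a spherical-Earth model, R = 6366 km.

10083 km

Δψ = ln[tan(π/4+φ₂/2)/tan(π/4+φ₁/2)] = +1.3112;  Δφ = +1.1301 rad,  Δλ = +1.2877 rad
q = Δφ/Δψ = 0.8619
d = R·√(Δφ² + q²Δλ²) = 6366·1.58392 = 10083 km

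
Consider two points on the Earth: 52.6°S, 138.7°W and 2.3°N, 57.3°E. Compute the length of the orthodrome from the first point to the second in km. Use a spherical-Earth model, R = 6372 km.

14232 km

Haversine: a = sin²(Δφ/2)+cos φ₁ cos φ₂ sin²(Δλ/2) = 0.80763;  σ = 2·atan2(√a,√(1−a))
σ = 127.971° → d = Rσ = 6372·2.23351 = 14232 km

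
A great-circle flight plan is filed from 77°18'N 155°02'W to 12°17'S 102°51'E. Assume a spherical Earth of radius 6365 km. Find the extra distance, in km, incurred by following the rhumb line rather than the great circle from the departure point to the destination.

Great circle: cos σ = sin φ₁ sin φ₂ + cos φ₁ cos φ₂ cos Δλ,  σ = 1.8262 rad → d_gc = 11623.7 km
Rhumb line: Δψ = -2.4117, q = Δφ/Δψ = 0.6483, d_rh = R√(Δφ²+q²Δλ²) = 12374.5 km
Excess = 12374.5 − 11623.7 = 750.8 ≈ 751 km

751 km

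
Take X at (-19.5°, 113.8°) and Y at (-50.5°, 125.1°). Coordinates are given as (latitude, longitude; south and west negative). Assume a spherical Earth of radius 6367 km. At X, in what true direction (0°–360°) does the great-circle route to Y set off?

166.5°

N = sin Δλ·cos φ₂ = +0.1246;  D = cos φ₁ sin φ₂ − sin φ₁ cos φ₂ cos Δλ = -0.5192
initial course = atan2(N, D) = 166.50°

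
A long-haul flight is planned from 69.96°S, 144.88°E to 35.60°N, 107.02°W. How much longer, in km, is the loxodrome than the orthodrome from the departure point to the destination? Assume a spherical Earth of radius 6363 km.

Great circle: cos σ = sin φ₁ sin φ₂ + cos φ₁ cos φ₂ cos Δλ,  σ = 2.2568 rad → d_gc = 14359.9 km
Rhumb line: Δψ = +2.3990, q = Δφ/Δψ = 0.7680, d_rh = R√(Δφ²+q²Δλ²) = 14914.0 km
Excess = 14914.0 − 14359.9 = 554.1 ≈ 554 km

554 km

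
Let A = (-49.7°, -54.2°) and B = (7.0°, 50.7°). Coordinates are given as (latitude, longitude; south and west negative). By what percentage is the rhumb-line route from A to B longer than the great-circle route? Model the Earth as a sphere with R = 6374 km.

Great circle: σ = 1.8318 rad → d_gc = Rσ = 11675.7 km
Rhumb: Δφ = +0.9896, Δλ = +1.8309, Δψ = +1.1250, q = Δφ/Δψ = 0.8796 → d_rh = R√(Δφ²+q²Δλ²) = 12048.1 km
Excess = (12048.1 − 11675.7) / 11675.7 = 372.4 / 11675.7 = 3.19% ≈ 3.2%

3.2%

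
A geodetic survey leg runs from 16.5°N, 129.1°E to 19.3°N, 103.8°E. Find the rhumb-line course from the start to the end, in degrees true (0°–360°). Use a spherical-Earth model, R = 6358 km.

276.6°

Δψ = ln[tan(π/4+φ₂/2)/tan(π/4+φ₁/2)] = +0.0514
Δλ = -0.4416 rad (taken the short way round)
course = atan2(Δλ, Δψ) = 276.63°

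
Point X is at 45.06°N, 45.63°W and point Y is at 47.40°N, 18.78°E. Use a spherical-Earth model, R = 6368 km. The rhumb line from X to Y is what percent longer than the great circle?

Great circle: σ = 0.7560 rad → d_gc = Rσ = 4814.5 km
Rhumb: Δφ = +0.0408, Δλ = +1.1242, Δψ = +0.0591, q = Δφ/Δψ = 0.6916 → d_rh = R√(Δφ²+q²Δλ²) = 4957.9 km
Excess = (4957.9 − 4814.5) / 4814.5 = 143.4 / 4814.5 = 2.98% ≈ 3.0%

3.0%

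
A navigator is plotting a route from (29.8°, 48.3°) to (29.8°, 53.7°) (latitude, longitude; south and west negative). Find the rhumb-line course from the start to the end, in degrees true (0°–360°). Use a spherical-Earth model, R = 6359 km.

90.0°

Δψ = ln[tan(π/4+φ₂/2)/tan(π/4+φ₁/2)] = +0.0000
Δλ = +0.0942 rad (taken the short way round)
course = atan2(Δλ, Δψ) = 90.00°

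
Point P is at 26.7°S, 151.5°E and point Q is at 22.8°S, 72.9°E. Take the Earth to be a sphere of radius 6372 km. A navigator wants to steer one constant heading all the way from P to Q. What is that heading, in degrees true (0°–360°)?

273.1°

Δψ = ln[tan(π/4+φ₂/2)/tan(π/4+φ₁/2)] = +0.0750
Δλ = -1.3718 rad (taken the short way round)
course = atan2(Δλ, Δψ) = 273.13°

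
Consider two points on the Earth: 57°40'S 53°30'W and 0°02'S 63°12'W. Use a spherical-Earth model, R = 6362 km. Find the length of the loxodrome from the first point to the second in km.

Rhumb course C = atan2(Δλ, Δψ) with Δψ = ln[tan(π/4+φ₂/2)/tan(π/4+φ₁/2)] = +1.2377, Δλ = -0.1693 → C = 352.21°
d = R·|Δφ| / |cos C| = 6362·1.00589 / 0.99077 = 6459 km

6459 km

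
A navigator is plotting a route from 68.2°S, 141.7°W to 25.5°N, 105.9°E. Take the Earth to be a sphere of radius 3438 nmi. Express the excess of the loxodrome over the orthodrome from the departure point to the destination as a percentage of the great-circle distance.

5.1%

Great circle: σ = 2.1264 rad → d_gc = Rσ = 7310.6 nmi
Rhumb: Δφ = +1.6354, Δλ = -1.9618, Δψ = +2.1078, q = Δφ/Δψ = 0.7759 → d_rh = R√(Δφ²+q²Δλ²) = 7680.7 nmi
Excess = (7680.7 − 7310.6) / 7310.6 = 370.1 / 7310.6 = 5.06% ≈ 5.1%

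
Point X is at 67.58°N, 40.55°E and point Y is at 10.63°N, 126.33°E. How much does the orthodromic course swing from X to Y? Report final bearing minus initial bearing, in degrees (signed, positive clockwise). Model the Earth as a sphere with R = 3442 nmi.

+67.4°

At departure: θ₁ = atan2(sin Δλ cos φ₂, cos φ₁ sin φ₂ − sin φ₁ cos φ₂ cos Δλ) = 89.80°
At arrival: θ₂ = atan2(sin Δλ cos φ₁, −cos φ₂ sin φ₁ + sin φ₂ cos φ₁ cos Δλ) = 157.17°
Δθ = θ₂ − θ₁ = +67.4°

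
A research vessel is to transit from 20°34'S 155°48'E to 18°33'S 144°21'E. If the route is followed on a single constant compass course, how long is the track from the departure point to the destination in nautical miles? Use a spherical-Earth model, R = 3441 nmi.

Rhumb course C = atan2(Δλ, Δψ) with Δψ = ln[tan(π/4+φ₂/2)/tan(π/4+φ₁/2)] = +0.0374, Δλ = -0.1998 → C = 280.59°
d = R·|Δφ| / |cos C| = 3441·0.03520 / 0.18374 = 659 nmi

659 nmi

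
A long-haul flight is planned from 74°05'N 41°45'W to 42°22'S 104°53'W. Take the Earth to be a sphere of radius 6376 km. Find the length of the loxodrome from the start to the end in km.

Δψ = ln[tan(π/4+φ₂/2)/tan(π/4+φ₁/2)] = -2.7854;  Δφ = -2.0324 rad,  Δλ = -1.1019 rad
q = Δφ/Δψ = 0.7297
d = R·√(Δφ² + q²Δλ²) = 6376·2.18569 = 13936 km

13936 km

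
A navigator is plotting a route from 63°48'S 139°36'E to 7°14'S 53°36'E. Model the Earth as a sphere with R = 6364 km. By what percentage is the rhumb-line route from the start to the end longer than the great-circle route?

4.3%

Great circle: σ = 1.4268 rad → d_gc = Rσ = 9080.0 km
Rhumb: Δφ = +0.9873, Δλ = -1.5010, Δψ = +1.3314, q = Δφ/Δψ = 0.7415 → d_rh = R√(Δφ²+q²Δλ²) = 9468.4 km
Excess = (9468.4 − 9080.0) / 9080.0 = 388.4 / 9080.0 = 4.28% ≈ 4.3%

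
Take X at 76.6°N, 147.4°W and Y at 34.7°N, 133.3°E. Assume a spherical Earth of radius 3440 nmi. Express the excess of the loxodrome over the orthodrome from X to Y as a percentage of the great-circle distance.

5.9%

Great circle: σ = 0.9408 rad → d_gc = Rσ = 3236.3 nmi
Rhumb: Δφ = -0.7313, Δλ = -1.3840, Δψ = -1.4951, q = Δφ/Δψ = 0.4891 → d_rh = R√(Δφ²+q²Δλ²) = 3428.1 nmi
Excess = (3428.1 − 3236.3) / 3236.3 = 191.8 / 3236.3 = 5.93% ≈ 5.9%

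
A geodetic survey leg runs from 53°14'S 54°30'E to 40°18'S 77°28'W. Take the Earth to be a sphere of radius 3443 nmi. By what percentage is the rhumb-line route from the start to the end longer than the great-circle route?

Great circle: σ = 1.3563 rad → d_gc = Rσ = 4669.7 nmi
Rhumb: Δφ = +0.2257, Δλ = -2.3033, Δψ = +0.3319, q = Δφ/Δψ = 0.6802 → d_rh = R√(Δφ²+q²Δλ²) = 5449.7 nmi
Excess = (5449.7 − 4669.7) / 4669.7 = 780.0 / 4669.7 = 16.70% ≈ 16.7%

16.7%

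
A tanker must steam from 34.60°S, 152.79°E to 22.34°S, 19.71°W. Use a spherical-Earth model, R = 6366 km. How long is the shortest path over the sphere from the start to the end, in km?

13624 km

cos σ = sin φ₁ sin φ₂ + cos φ₁ cos φ₂ cos Δλ
      = sin(-34.60°)sin(-22.34°) + cos(-34.60°)cos(-22.34°)cos(-172.50°) = -0.5390
σ = 122.616° → d = Rσ = 6366·2.14005 = 13624 km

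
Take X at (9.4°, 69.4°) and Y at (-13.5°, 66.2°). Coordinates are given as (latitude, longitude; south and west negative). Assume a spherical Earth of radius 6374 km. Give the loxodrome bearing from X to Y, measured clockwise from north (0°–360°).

Δψ = ln[tan(π/4+φ₂/2)/tan(π/4+φ₁/2)] = -0.4026
Δλ = -0.0559 rad (taken the short way round)
course = atan2(Δλ, Δψ) = 187.90°

187.9°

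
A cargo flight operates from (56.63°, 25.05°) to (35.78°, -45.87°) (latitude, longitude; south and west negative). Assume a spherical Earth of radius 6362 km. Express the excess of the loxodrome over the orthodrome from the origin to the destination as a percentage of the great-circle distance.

3.7%

Great circle: σ = 0.8839 rad → d_gc = Rσ = 5623.3 km
Rhumb: Δφ = -0.3639, Δλ = -1.2378, Δψ = -0.5353, q = Δφ/Δψ = 0.6798 → d_rh = R√(Δφ²+q²Δλ²) = 5832.1 km
Excess = (5832.1 − 5623.3) / 5623.3 = 208.8 / 5623.3 = 3.71% ≈ 3.7%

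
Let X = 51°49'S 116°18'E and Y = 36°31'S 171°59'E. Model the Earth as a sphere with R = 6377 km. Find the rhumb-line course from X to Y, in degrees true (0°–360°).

68.9°

Δψ = ln[tan(π/4+φ₂/2)/tan(π/4+φ₁/2)] = +0.3755
Δλ = +0.9719 rad (taken the short way round)
course = atan2(Δλ, Δψ) = 68.87°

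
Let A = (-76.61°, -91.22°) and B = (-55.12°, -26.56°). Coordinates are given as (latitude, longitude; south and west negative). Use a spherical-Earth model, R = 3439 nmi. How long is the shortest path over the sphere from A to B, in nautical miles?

Haversine: a = sin²(Δφ/2)+cos φ₁ cos φ₂ sin²(Δλ/2) = 0.07263;  σ = 2·atan2(√a,√(1−a))
σ = 31.270° → d = Rσ = 3439·0.54577 = 1877 nmi

1877 nmi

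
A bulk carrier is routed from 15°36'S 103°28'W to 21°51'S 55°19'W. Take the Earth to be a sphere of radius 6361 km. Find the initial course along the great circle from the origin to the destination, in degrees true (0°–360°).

θ = atan2( sin Δλ·cos φ₂ ,  cos φ₁ sin φ₂ − sin φ₁ cos φ₂ cos Δλ )
  = atan2(+0.6914, -0.1919) = 105.52°

105.5°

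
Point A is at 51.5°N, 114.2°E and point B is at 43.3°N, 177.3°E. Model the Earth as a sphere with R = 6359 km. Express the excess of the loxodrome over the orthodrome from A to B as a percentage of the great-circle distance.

3.0%

Great circle: σ = 0.7352 rad → d_gc = Rσ = 4675.1 km
Rhumb: Δφ = -0.1431, Δλ = +1.1013, Δψ = -0.2120, q = Δφ/Δψ = 0.6749 → d_rh = R√(Δφ²+q²Δλ²) = 4813.5 km
Excess = (4813.5 − 4675.1) / 4675.1 = 138.4 / 4675.1 = 2.96% ≈ 3.0%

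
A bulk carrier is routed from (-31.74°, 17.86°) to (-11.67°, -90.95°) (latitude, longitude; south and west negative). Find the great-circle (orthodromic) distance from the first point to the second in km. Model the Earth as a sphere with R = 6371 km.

Haversine: a = sin²(Δφ/2)+cos φ₁ cos φ₂ sin²(Δλ/2) = 0.58107;  σ = 2·atan2(√a,√(1−a))
σ = 99.331° → d = Rσ = 6371·1.73365 = 11045 km

11045 km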